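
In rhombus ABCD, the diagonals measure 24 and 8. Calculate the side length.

Half-diagonals are 12 and 4. side = sqrt(12^2 + 4^2) = sqrt(160) = 4*sqrt(10)

4*sqrt(10)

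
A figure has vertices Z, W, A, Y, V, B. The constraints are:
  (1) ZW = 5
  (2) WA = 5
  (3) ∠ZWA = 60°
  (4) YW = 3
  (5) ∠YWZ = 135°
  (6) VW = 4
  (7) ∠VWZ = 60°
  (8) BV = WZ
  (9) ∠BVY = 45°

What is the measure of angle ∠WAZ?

Step 1: By the law of cosines on triangle AWZ: AZ² = 5² + 5² − 2·5·5·cos(60°) = 25, so AZ = 5.
Step 2: By the inverse law of cosines on triangle WAZ: cos(∠WAZ) = (5² + 5² − 5²) / (2·5·5) = 25/50 = 0.5, so ∠WAZ = 60°.

Therefore, the measure of angle ∠WAZ = 60°.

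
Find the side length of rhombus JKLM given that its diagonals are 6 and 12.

Half-diagonals are 3 and 6. side = sqrt(3^2 + 6^2) = sqrt(45) = 3*sqrt(5)

3*sqrt(5)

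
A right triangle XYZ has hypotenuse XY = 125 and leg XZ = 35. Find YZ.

By the Pythagorean theorem: YZ^2 = XY^2 - XZ^2
YZ^2 = 125^2 - 35^2 = 15625 - 1225 = 14400
YZ = sqrt(14400) = 120

120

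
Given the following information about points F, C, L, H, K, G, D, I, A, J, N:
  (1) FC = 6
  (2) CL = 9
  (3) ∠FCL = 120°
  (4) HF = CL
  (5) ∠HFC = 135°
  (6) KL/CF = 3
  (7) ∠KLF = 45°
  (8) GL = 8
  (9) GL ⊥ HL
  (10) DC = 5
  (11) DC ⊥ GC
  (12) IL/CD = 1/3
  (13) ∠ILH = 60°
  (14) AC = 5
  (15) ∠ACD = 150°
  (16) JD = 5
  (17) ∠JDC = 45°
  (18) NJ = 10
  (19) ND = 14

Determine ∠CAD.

Step 1: By the law of cosines on triangle ACD: AD² = 5² + 5² − 2·5·5·cos(150°) = 93.3, so AD ≈ 9.66.
Step 2: By the inverse law of cosines on triangle CAD: cos(∠CAD) = (5² + 9.66² − 5²) / (2·5·9.66) = 93.3/96.59 = 0.9659, so ∠CAD = 15°.

Therefore, the measure of angle ∠CAD = 15°.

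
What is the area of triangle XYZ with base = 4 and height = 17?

Area = (1/2) * base * height
Area = (1/2) * 4 * 17
Area = 34

34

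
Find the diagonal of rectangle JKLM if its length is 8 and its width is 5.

Using the Pythagorean theorem:
d² = 8² + 5² = 64 + 25 = 89
d = sqrt(89)

sqrt(89)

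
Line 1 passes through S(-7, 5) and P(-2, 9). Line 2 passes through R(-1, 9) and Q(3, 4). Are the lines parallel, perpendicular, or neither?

Slope of line 1: m1 = (9 - 5)/(-2 - -7) = 4/5 = 4/5
Slope of line 2: m2 = (4 - 9)/(3 - -1) = -5/4 = -5/4
Two lines are perpendicular when the product of their slopes is -1 (negative reciprocals).
m1 * m2 = (4/5) * (-5/4) = -1, confirming perpendicularity.

Perpendicular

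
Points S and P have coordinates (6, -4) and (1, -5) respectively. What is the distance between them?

The horizontal distance is |1 - 6| = 5 and the vertical distance is |-5 - -4| = 1.
By the Pythagorean theorem, d = sqrt(5^2 + 1^2) = sqrt(26).

sqrt(26)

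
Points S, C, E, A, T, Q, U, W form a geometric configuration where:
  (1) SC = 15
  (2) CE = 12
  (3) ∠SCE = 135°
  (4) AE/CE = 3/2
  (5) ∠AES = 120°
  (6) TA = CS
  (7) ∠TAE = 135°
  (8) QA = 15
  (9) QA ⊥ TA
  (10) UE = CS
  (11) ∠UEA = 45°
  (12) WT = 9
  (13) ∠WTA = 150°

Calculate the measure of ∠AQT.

From the given relations: TA = CS = 15.
Step 1: By the law of cosines on triangle QAT: QT² = 15² + 15² − 2·15·15·cos(90°) = 450, so QT = 15·√2.
Step 2: By the inverse law of cosines on triangle AQT: cos(∠AQT) = (15² + (15·√2)² − 15²) / (2·15·15·√2) = 450/636.4 = 0.7071, so ∠AQT = 45°.

Therefore, the measure of angle ∠AQT = 45°.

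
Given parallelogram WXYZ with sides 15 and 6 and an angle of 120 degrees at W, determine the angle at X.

In a parallelogram, consecutive angles are supplementary (sum to 180°).
angle X = 180 - angle W
angle X = 180 - 120
angle X = 60 degrees

60 degrees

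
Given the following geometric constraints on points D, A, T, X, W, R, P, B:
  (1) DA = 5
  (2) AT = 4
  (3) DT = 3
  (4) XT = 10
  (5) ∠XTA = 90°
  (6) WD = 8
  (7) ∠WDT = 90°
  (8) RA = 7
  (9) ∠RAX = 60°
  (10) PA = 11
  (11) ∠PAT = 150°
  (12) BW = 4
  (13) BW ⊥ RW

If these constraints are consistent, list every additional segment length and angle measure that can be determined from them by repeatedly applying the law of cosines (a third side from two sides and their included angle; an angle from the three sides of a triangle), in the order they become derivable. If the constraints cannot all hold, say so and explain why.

The constraints are consistent. Derivable facts, in order:
After 1 step:
- AX = 2·√29
- TP ≈ 14.6
- TW = √73
- ∠ADT = 53.13°
- ∠ATD = 90°
- ∠DAT = 36.87°
After 2 steps:
- XR ≈ 9.47
- ∠APT = 7.87°
- ∠ATP = 22.13°
- ∠AXT = 21.8°
- ∠DTW = 69.44°
- ∠DWT = 20.56°
- ∠TAX = 68.2°
After 3 steps:
- ∠ARX = 80.18°
- ∠AXR = 39.82°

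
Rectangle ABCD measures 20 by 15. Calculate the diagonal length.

Using the Pythagorean theorem:
d² = 20² + 15² = 400 + 225 = 625
d = sqrt(625) = 25

25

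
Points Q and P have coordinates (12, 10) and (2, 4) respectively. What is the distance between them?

d = sqrt((2 - 12)^2 + (4 - 10)^2)
d = sqrt(-10^2 + -6^2)
d = sqrt(100 + 36)
d = sqrt(136) = 2*sqrt(34)

2*sqrt(34)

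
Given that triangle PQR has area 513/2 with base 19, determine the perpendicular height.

Rearranging the area formula Area = (1/2) * base * height:
height = 2 * Area / base = 2 * 513/2 / 19 = 27.

27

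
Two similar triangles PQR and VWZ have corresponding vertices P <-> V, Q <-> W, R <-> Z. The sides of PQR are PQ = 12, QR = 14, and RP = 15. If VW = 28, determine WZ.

k = 28/12 = 7/3. WZ = 7/3 * 14 = 98/3.

98/3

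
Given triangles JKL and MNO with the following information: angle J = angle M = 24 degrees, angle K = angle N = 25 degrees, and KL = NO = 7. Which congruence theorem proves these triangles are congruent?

The given information matches AAS: Two pairs of corresponding angles and a non-included side are equal (Angle-Angle-Side).

AAS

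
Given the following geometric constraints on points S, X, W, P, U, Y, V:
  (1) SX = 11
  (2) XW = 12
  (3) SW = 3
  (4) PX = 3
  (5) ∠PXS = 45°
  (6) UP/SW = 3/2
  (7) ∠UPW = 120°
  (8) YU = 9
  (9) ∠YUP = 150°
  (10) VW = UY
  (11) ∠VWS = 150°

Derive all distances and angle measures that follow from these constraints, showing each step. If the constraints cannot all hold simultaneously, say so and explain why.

The constraints are consistent.

From the given relations:
  UP = 3/2·SW = 3/2·3 ≈ 4.5
  VW = UY = 9

Step 1: From SX = 11, XP = 3, and ∠SXP = 45°, by the law of cosines:
  SP² = SX² + XP² - 2·SX·XP·cos(45°) = 121 + 9 - 46.67 = 83.33
  SP ≈ 9.13

Step 2: From SW = 3, WV = 9, and ∠SWV = 150°, by the law of cosines:
  SV² = SW² + WV² - 2·SW·WV·cos(150°) = 9 + 81 + 46.77 = 136.8
  SV ≈ 11.69

Step 3: From PU = 4.5, UY = 9, and ∠PUY = 150°, by the law of cosines:
  PY² = PU² + UY² - 2·PU·UY·cos(150°) = 20.25 + 81 + 70.15 = 171.4
  PY ≈ 13.09

Step 4: From SW = 3, SX = 11, WX = 12, by the inverse law of cosines:
  cos(∠WSX) = (SW² + SX² - WX²) / (2·SW·SX)
  ∠WSX = 102.25°

Step 5: From XS = 11, XW = 12, SW = 3, by the inverse law of cosines:
  cos(∠SXW) = (XS² + XW² - SW²) / (2·XS·XW)
  ∠SXW = 14.14°

Step 6: From WS = 3, WX = 12, SX = 11, by the inverse law of cosines:
  cos(∠SWX) = (WS² + WX² - SX²) / (2·WS·WX)
  ∠SWX = 63.61°

Step 7: From SP = 9.13, SX = 11, PX = 3, by the inverse law of cosines:
  cos(∠PSX) = (SP² + SX² - PX²) / (2·SP·SX)
  ∠PSX = 13.44°

Step 8: From SV = 11.69, SW = 3, VW = 9, by the inverse law of cosines:
  cos(∠VSW) = (SV² + SW² - VW²) / (2·SV·SW)
  ∠VSW = 22.63°

Step 9: From PS = 9.13, PX = 3, SX = 11, by the inverse law of cosines:
  cos(∠SPX) = (PS² + PX² - SX²) / (2·PS·PX)
  ∠SPX = 121.56°

Step 10: From PU = 4.5, PY = 13.09, UY = 9, by the inverse law of cosines:
  cos(∠UPY) = (PU² + PY² - UY²) / (2·PU·PY)
  ∠UPY = 20.1°

Step 11: From YP = 13.09, YU = 9, PU = 4.5, by the inverse law of cosines:
  cos(∠PYU) = (YP² + YU² - PU²) / (2·YP·YU)
  ∠PYU = 9.9°

Step 12: From VS = 11.69, VW = 9, SW = 3, by the inverse law of cosines:
  cos(∠SVW) = (VS² + VW² - SW²) / (2·VS·VW)
  ∠SVW = 7.37°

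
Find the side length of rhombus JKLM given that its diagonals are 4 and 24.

Half-diagonals are 2 and 12. side = sqrt(2^2 + 12^2) = sqrt(148) = 2*sqrt(37)

2*sqrt(37)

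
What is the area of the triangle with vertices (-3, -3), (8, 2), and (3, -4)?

The Shoelace formula computes the area from vertex coordinates by summing cross products.
For vertices (-3,-3), (8,2), (3,-4):
Signed sum = -3*2 - 8*-3 + 8*-4 - 3*2 + 3*-3 - -3*-4
= 18 + -38 + -21 = -41
Area = (1/2)|-41| = 41/2.

41/2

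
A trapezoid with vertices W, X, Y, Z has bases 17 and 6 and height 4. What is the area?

Area = (17 + 6) * 4 / 2 = 92 / 2 = 46

46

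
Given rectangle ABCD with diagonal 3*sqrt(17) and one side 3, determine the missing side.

The diagonal of a rectangle forms a right triangle with the two sides.
Rearranging the Pythagorean theorem: missing side = sqrt(d^2 - known^2).
= sqrt(153 - 9) = sqrt(144) = 12.

12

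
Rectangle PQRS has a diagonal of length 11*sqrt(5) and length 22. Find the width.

b = sqrt(d^2 - a^2) = sqrt(605 - 484) = sqrt(121) = 11

11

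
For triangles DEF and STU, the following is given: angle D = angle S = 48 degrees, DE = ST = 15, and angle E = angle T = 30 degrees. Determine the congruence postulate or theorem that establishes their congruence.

Consider the given information: angle D = angle S = 48 degrees, DE = ST = 15, and angle E = angle T = 30 degrees
This is not SSS or HL: SSS requires all three pairs of sides, but we don't have that. HL only applies to right triangles with matching hypotenuse and leg.
The correct criterion is ASA. Two pairs of corresponding angles and the included side are equal (Angle-Side-Angle).

ASA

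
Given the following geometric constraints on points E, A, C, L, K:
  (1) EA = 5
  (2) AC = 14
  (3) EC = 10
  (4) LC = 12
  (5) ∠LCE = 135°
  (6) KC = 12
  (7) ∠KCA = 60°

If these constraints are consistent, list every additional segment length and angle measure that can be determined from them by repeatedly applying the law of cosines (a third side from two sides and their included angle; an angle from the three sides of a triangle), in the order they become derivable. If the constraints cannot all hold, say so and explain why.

The constraints are consistent. Derivable facts, in order:
After 1 step:
- AK = 2·√43
- EL ≈ 20.34
- ∠ACE = 14.57°
- ∠AEC = 135.23°
- ∠CAE = 30.2°
After 2 steps:
- ∠AKC = 67.59°
- ∠CAK = 52.41°
- ∠CEL = 24.66°
- ∠CLE = 20.34°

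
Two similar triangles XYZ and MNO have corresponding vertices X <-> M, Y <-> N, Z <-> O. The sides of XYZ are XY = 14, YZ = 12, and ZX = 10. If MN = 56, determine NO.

k = 56/14 = 4. NO = 4 * 12 = 48.

48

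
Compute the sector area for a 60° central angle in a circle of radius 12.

Sector area = π(12²)(1/6) = 24*pi

24*pi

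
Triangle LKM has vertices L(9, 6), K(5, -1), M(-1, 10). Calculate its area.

The Shoelace formula computes the area from vertex coordinates by summing cross products.
For vertices (9,6), (5,-1), (-1,10):
Signed sum = 9*-1 - 5*6 + 5*10 - -1*-1 + -1*6 - 9*10
= -39 + 49 + -96 = -86
Area = (1/2)|-86| = 43.

43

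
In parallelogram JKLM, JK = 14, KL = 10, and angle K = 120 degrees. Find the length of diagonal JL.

The diagonal of a parallelogram can be found by treating two adjacent sides and the diagonal as a triangle.
Applying the law of cosines with sides 14, 10 and included angle 120°:
d^2 = 196 + 100 - 280*cos(120°) = 436
d = 2*sqrt(109)

2*sqrt(109)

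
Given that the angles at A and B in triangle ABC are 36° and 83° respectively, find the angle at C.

By the triangle angle sum property, the three interior angles of any triangle add up to 180°.
We know angle A = 36° and angle B = 83°, so their sum is 119°.
Therefore angle C = 180° - 119° = 61°.

61 degrees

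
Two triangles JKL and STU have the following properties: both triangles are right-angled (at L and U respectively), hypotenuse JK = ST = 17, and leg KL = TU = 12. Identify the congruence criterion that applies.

The given information provides:
both triangles are right-angled (at L and U respectively), hypotenuse JK = ST = 17, and leg KL = TU = 12
This matches the HL congruence theorem.
The hypotenuse and one leg of two right triangles are equal (Hypotenuse-Leg).

HL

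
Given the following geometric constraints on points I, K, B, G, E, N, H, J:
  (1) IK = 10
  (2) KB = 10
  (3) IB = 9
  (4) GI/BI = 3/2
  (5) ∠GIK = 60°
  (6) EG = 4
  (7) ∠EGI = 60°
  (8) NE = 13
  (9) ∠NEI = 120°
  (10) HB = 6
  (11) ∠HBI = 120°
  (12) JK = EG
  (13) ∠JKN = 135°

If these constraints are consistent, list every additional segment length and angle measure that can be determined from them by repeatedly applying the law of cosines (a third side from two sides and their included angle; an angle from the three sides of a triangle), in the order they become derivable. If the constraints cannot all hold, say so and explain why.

The constraints are consistent. Derivable facts, in order:
After 1 step:
- IE ≈ 12.01
- IH = 3·√19
- KG ≈ 12.13
- ∠BIK = 63.26°
- ∠BKI = 53.49°
- ∠IBK = 63.26°
After 2 steps:
- IN ≈ 21.67
- ∠BHI = 36.59°
- ∠BIH = 23.41°
- ∠EIG = 16.76°
- ∠GEI = 103.24°
- ∠GKI = 74.46°
- ∠IGK = 45.54°
After 3 steps:
- ∠EIN = 31.31°
- ∠ENI = 28.69°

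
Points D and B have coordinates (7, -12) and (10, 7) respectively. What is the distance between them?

The horizontal distance is |10 - 7| = 3 and the vertical distance is |7 - -12| = 19.
By the Pythagorean theorem, d = sqrt(3^2 + 19^2) = sqrt(370).

sqrt(370)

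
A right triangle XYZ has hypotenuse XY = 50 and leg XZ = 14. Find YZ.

YZ = sqrt(50^2 - 14^2) = sqrt(2304) = 48

48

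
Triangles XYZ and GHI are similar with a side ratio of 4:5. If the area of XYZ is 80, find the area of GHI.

For similar figures, the area ratio equals the square of the side ratio.
Side ratio (XYZ to GHI) = 4:5, so area ratio = 4^2:5^2 = 16:25.
If the area of XYZ is 80, then the area of GHI = 80 * (25/16) = 125.

125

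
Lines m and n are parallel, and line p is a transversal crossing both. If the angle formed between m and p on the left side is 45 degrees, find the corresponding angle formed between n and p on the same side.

Corresponding angles formed by parallel lines and a transversal are equal.
The given angle is 45 degrees.
The corresponding angle = 45 degrees.

45 degrees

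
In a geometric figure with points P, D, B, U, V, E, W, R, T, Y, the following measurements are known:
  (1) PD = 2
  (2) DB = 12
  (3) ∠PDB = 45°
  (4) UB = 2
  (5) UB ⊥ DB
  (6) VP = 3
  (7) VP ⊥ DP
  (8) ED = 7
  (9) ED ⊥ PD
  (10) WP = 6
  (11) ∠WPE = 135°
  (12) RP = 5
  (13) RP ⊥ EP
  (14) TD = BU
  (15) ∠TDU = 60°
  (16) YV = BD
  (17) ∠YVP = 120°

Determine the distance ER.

Step 1: By the law of cosines on triangle EDP: EP² = 7² + 2² − 2·7·2·cos(90°) = 53, so EP = √53.
Step 2: By the law of cosines on triangle EPR: ER² = √53² + 5² − 2·√53·5·cos(90°) = 78, so ER = √78.

Therefore, the length of ER = √78.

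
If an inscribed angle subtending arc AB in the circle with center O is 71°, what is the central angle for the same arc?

The inscribed angle theorem states that a central angle is always twice any inscribed angle that subtends the same arc.
Since the inscribed angle is 71°, the central angle = 2 × 71° = 142°.

142°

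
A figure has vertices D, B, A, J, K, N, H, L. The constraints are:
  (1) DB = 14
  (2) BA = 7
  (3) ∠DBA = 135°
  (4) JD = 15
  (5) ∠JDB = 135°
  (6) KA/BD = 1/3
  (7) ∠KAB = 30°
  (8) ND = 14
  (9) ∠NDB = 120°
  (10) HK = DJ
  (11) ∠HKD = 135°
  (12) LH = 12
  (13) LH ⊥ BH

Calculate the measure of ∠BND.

Step 1: By the law of cosines on triangle NDB: NB² = 14² + 14² − 2·14·14·cos(120°) = 588, so NB = 14·√3.
Step 2: By the inverse law of cosines on triangle BND: cos(∠BND) = ((14·√3)² + 14² − 14²) / (2·14·√3·14) = 588/678.96 = 0.866, so ∠BND = 30°.

Therefore, the measure of angle ∠BND = 30°.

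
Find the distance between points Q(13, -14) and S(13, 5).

The horizontal distance is |13 - 13| = 0 and the vertical distance is |5 - -14| = 19.
By the Pythagorean theorem, d = sqrt(0^2 + 19^2) = sqrt(361) = 19.

19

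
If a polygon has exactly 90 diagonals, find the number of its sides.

Using d = n(n - 3)/2, we solve 90 = n(n - 3)/2.
So n(n - 3) = 180.
Testing n = 15: 15 * 12 = 180 = 180. Correct.
The polygon has 15 sides.

15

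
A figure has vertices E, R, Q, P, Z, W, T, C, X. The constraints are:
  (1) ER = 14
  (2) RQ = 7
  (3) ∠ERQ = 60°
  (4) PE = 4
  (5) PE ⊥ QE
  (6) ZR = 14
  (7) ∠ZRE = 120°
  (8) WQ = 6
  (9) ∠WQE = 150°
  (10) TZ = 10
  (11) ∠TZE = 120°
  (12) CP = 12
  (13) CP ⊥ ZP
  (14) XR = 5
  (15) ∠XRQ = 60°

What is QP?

Step 1: By the law of cosines on triangle ERQ: EQ² = 14² + 7² − 2·14·7·cos(60°) = 147, so EQ = 7·√3.
Step 2: By the law of cosines on triangle QEP: QP² = (7·√3)² + 4² − 2·7·√3·4·cos(90°) = 163, so QP = √163.

Therefore, the length of QP = √163.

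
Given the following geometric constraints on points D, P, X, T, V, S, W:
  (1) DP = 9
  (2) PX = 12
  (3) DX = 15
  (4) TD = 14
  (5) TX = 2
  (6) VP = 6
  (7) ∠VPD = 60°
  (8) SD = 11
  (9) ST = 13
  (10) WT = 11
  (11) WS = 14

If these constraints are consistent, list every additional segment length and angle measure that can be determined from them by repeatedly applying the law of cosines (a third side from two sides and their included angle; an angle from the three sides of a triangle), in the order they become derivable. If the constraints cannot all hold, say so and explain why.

The constraints are consistent. Derivable facts, in order:
After 1 step:
- DV = 3·√7
- ∠DPX = 90°
- ∠DST = 70.81°
- ∠DTS = 47.91°
- ∠DTX = 116.51°
- ∠DXP = 36.87°
- ∠DXT = 56.63°
- ∠PDX = 53.13°
- ∠SDT = 61.28°
- ∠STW = 70.81°
- ∠SWT = 61.28°
- ∠TDX = 6.85°
- ∠TSW = 47.91°
After 2 steps:
- ∠DVP = 79.11°
- ∠PDV = 40.89°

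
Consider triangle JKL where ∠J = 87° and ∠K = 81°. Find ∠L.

The interior angles sum to 180°: angle L = 180 - 87 - 81 = 12°.
The triangle is acute (angles 87°, 81°, 12°).

12 degrees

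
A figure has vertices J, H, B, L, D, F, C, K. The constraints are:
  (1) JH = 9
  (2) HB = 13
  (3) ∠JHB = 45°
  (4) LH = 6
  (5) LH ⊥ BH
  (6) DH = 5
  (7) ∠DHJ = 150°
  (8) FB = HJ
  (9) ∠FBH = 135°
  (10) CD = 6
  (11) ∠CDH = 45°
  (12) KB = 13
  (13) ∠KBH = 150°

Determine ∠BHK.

Step 1: By the law of cosines on triangle HBK: HK² = 13² + 13² − 2·13·13·cos(150°) = 630.72, so HK ≈ 25.11.
Step 2: By the inverse law of cosines on triangle BHK: cos(∠BHK) = (13² + 25.11² − 13²) / (2·13·25.11) = 630.72/652.97 = 0.9659, so ∠BHK = 15°.

Therefore, the measure of angle ∠BHK = 15°.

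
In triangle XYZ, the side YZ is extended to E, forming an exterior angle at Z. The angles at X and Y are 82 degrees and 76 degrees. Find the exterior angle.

By the exterior angle theorem, an exterior angle of a triangle equals the sum of the two remote interior angles.
Exterior angle = angle X + angle Y
Exterior angle = 82 + 76 = 158 degrees

158 degrees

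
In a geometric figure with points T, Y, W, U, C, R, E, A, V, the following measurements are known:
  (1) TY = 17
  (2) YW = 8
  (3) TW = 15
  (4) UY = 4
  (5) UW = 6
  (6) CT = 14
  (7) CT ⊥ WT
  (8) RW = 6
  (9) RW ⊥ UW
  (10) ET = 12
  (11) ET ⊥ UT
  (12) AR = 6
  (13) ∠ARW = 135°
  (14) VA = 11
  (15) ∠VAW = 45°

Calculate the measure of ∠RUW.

Step 1: By the law of cosines on triangle UWR: UR² = 6² + 6² − 2·6·6·cos(90°) = 72, so UR = 6·√2.
Step 2: By the inverse law of cosines on triangle RUW: cos(∠RUW) = ((6·√2)² + 6² − 6²) / (2·6·√2·6) = 72/101.82 = 0.7071, so ∠RUW = 45°.

Therefore, the measure of angle ∠RUW = 45°.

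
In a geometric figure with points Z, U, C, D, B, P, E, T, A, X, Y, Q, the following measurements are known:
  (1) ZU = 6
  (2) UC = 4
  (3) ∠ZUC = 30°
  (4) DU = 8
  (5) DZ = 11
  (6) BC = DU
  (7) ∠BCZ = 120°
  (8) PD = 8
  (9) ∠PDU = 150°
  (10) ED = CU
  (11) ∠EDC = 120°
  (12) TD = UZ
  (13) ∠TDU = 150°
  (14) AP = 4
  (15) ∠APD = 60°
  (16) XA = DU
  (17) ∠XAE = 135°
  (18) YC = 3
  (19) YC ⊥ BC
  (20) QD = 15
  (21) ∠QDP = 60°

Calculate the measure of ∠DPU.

Step 1: By the law of cosines on triangle PDU: PU² = 8² + 8² − 2·8·8·cos(150°) = 238.85, so PU ≈ 15.45.
Step 2: By the inverse law of cosines on triangle DPU: cos(∠DPU) = (8² + 15.45² − 8²) / (2·8·15.45) = 238.85/247.28 = 0.9659, so ∠DPU = 15°.

Therefore, the measure of angle ∠DPU = 15°.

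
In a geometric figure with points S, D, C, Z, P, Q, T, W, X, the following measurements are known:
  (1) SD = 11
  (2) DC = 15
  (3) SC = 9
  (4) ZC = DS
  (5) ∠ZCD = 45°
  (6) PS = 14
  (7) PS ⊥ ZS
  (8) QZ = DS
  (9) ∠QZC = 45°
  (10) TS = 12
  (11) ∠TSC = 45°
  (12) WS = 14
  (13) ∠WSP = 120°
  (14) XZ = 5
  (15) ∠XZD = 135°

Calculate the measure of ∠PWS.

Step 1: By the law of cosines on triangle WSP: WP² = 14² + 14² − 2·14·14·cos(120°) = 588, so WP = 14·√3.
Step 2: By the inverse law of cosines on triangle PWS: cos(∠PWS) = ((14·√3)² + 14² − 14²) / (2·14·√3·14) = 588/678.96 = 0.866, so ∠PWS = 30°.

Therefore, the measure of angle ∠PWS = 30°.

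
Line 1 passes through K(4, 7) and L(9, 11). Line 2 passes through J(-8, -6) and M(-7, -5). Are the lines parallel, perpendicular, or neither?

Slope of line 1: m1 = (11 - 7)/(9 - 4) = 4/5 = 4/5
Slope of line 2: m2 = (-5 - -6)/(-7 - -8) = 1/1 = 1
For parallel lines we need equal slopes: 4/5 != 1.
For perpendicular lines we need m1*m2 = -1: (4/5)(1) = 4/5 != -1.
Since neither condition holds, the lines are neither parallel nor perpendicular.

Neither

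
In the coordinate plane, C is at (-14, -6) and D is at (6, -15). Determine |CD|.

d = sqrt((6 - -14)^2 + (-15 - -6)^2)
d = sqrt(20^2 + -9^2)
d = sqrt(400 + 81)
d = sqrt(481)

sqrt(481)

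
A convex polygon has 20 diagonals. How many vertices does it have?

Using d = n(n - 3)/2, we solve 20 = n(n - 3)/2.
So n(n - 3) = 40.
Testing n = 8: 8 * 5 = 40 = 40. Correct.
The polygon has 8 sides.

8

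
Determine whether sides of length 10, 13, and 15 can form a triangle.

Yes.
The triangle inequality requires that the sum of any two sides exceeds the third.
Here 10 + 13 = 23 > 15, so the condition is met.

Yes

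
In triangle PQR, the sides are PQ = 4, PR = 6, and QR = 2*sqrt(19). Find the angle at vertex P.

When all three sides of a triangle are known, the law of cosines can be rearranged to find any angle.
cos(C) = (a² + b² - c²) / (2ab) gives cos(P) = -1/2.
Taking the inverse cosine: P = 120°.

120°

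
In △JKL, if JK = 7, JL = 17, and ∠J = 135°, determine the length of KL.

Law of cosines: KL^2 = 7^2 + 17^2 - 2(7)(17)cos(135°) = 119*sqrt(2) + 338, so KL = sqrt(119*sqrt(2) + 338).

sqrt(119*sqrt(2) + 338)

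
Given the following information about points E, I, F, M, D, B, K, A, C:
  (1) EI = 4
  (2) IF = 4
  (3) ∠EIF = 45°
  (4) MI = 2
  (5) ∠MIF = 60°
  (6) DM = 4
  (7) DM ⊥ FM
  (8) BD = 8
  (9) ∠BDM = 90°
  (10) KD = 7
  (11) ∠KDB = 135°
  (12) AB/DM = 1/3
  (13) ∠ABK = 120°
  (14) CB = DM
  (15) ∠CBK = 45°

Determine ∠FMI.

Step 1: By the law of cosines on triangle MIF: MF² = 2² + 4² − 2·2·4·cos(60°) = 12, so MF = 2·√3.
Step 2: By the inverse law of cosines on triangle FMI: cos(∠FMI) = ((2·√3)² + 2² − 4²) / (2·2·√3·2) = 0/13.86 = 0, so ∠FMI = 90°.

Therefore, the measure of angle ∠FMI = 90°.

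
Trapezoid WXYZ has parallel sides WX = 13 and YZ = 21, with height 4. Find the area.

Area of a trapezoid = (base1 + base2) * height / 2
Area = (13 + 21) * 4 / 2
Area = 34 * 4 / 2
Area = 136 / 2
Area = 68

68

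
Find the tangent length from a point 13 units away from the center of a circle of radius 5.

The tangent, radius, and line from the external point to the center form a right triangle.
The right angle is where the tangent meets the radius.
By the Pythagorean theorem: tangent² + 5² = 13²
tangent² = 169 - 25 = 144
tangent = 12

12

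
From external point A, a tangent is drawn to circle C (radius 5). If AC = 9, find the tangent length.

The tangent, radius, and line from the external point to the center form a right triangle.
The right angle is where the tangent meets the radius.
By the Pythagorean theorem: tangent² + 5² = 9²
tangent² = 81 - 25 = 56
tangent = 2*sqrt(14)

2*sqrt(14)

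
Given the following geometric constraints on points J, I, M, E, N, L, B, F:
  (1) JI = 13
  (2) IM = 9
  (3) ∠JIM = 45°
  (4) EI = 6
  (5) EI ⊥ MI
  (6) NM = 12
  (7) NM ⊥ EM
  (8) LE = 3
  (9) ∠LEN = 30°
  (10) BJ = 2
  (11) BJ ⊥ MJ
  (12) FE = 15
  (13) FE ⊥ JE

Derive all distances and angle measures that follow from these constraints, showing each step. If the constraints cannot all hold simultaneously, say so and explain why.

The constraints are consistent.

Step 1: From JI = 13, IM = 9, and ∠JIM = 45°, by the law of cosines:
  JM² = JI² + IM² - 2·JI·IM·cos(45°) = 169 + 81 - 165.5 = 84.54
  JM ≈ 9.19

Step 2: From MI = 9, IE = 6, and ∠MIE = 90°, by the law of cosines:
  ME² = MI² + IE² - 2·MI·IE·cos(90°) = 81 + 36 - 0 = 117
  ME = 3·√13

Step 3: From MJ = 9.19, JB = 2, and ∠MJB = 90°, by the law of cosines:
  MB² = MJ² + JB² - 2·MJ·JB·cos(90°) = 84.54 + 4 - 0 = 88.54
  MB ≈ 9.41

Step 4: From EM = 3·√13, MN = 12, and ∠EMN = 90°, by the law of cosines:
  EN² = EM² + MN² - 2·EM·MN·cos(90°) = 117 + 144 - 0 = 261
  EN = 3·√29

Step 5: From JI = 13, JM = 9.19, IM = 9, by the inverse law of cosines:
  cos(∠IJM) = (JI² + JM² - IM²) / (2·JI·JM)
  ∠IJM = 43.8°

Step 6: From ME = 3·√13, MI = 9, EI = 6, by the inverse law of cosines:
  cos(∠EMI) = (ME² + MI² - EI²) / (2·ME·MI)
  ∠EMI = 33.69°

Step 7: From MI = 9, MJ = 9.19, IJ = 13, by the inverse law of cosines:
  cos(∠IMJ) = (MI² + MJ² - IJ²) / (2·MI·MJ)
  ∠IMJ = 91.2°

Step 8: From EI = 6, EM = 3·√13, IM = 9, by the inverse law of cosines:
  cos(∠IEM) = (EI² + EM² - IM²) / (2·EI·EM)
  ∠IEM = 56.31°

Step 9: From NE = 3·√29, EL = 3, and ∠NEL = 30°, by the law of cosines:
  NL² = NE² + EL² - 2·NE·EL·cos(30°) = 261 + 9 - 83.95 = 186.1
  NL ≈ 13.64

Step 10: From MB = 9.41, MJ = 9.19, BJ = 2, by the inverse law of cosines:
  cos(∠BMJ) = (MB² + MJ² - BJ²) / (2·MB·MJ)
  ∠BMJ = 12.27°

Step 11: From EM = 3·√13, EN = 3·√29, MN = 12, by the inverse law of cosines:
  cos(∠MEN) = (EM² + EN² - MN²) / (2·EM·EN)
  ∠MEN = 47.97°

Step 12: From NE = 3·√29, NM = 12, EM = 3·√13, by the inverse law of cosines:
  cos(∠ENM) = (NE² + NM² - EM²) / (2·NE·NM)
  ∠ENM = 42.03°

Step 13: From BJ = 2, BM = 9.41, JM = 9.19, by the inverse law of cosines:
  cos(∠JBM) = (BJ² + BM² - JM²) / (2·BJ·BM)
  ∠JBM = 77.73°

Step 14: From NE = 3·√29, NL = 13.64, EL = 3, by the inverse law of cosines:
  cos(∠ENL) = (NE² + NL² - EL²) / (2·NE·NL)
  ∠ENL = 6.31°

Step 15: From LE = 3, LN = 13.64, EN = 3·√29, by the inverse law of cosines:
  cos(∠ELN) = (LE² + LN² - EN²) / (2·LE·LN)
  ∠ELN = 143.69°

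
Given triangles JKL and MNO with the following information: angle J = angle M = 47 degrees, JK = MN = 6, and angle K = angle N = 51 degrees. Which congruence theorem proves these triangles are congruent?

Consider the given information: angle J = angle M = 47 degrees, JK = MN = 6, and angle K = angle N = 51 degrees
This is not SAS or AAS: SAS requires two sides and the included angle between them. AAS requires two angles and a non-included side.
The correct criterion is ASA. Two pairs of corresponding angles and the included side are equal (Angle-Side-Angle).

ASA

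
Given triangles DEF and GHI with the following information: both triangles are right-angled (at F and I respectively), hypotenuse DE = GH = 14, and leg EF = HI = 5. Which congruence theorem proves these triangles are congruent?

Consider the given information: both triangles are right-angled (at F and I respectively), hypotenuse DE = GH = 14, and leg EF = HI = 5
This is not SAS or AAS: SAS requires two sides and the included angle between them. AAS requires two angles and a non-included side.
The correct criterion is HL. The hypotenuse and one leg of two right triangles are equal (Hypotenuse-Leg).

HL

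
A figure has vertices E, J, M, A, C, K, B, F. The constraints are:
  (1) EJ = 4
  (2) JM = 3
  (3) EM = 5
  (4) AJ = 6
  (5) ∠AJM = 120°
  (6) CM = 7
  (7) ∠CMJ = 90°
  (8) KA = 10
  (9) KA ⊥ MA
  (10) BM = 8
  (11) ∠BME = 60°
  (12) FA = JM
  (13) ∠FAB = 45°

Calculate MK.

Step 1: By the law of cosines on triangle AJM: AM² = 6² + 3² − 2·6·3·cos(120°) = 63, so AM = 3·√7.
Step 2: By the law of cosines on triangle MAK: MK² = (3·√7)² + 10² − 2·3·√7·10·cos(90°) = 163, so MK = √163.

Therefore, the length of MK = √163.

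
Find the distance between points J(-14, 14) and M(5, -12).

d = sqrt((19)^2 + (-26)^2) = sqrt(1037)

sqrt(1037)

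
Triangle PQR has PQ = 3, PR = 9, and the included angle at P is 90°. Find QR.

Since angle P = 90°, this is a right triangle and the law of cosines reduces to the Pythagorean theorem.
QR^2 = 3^2 + 9^2 = 90
QR = 3*sqrt(10)

3*sqrt(10)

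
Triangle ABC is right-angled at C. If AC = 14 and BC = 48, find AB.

AB = sqrt(14^2 + 48^2) = sqrt(2500) = 50

50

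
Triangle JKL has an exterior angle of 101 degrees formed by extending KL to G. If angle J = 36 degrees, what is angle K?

By the exterior angle theorem: exterior angle = sum of remote interior angles.
101 = 36 + angle K
angle K = 101 - 36 = 65 degrees

65 degrees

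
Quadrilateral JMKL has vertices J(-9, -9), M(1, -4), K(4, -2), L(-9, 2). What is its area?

The Shoelace formula works by pairing each vertex with the next (cycling back to the first).
For each pair, compute x_i*y_(i+1) - x_(i+1)*y_i:
  (-9*-4 - 1*-9) = 45
  (1*-2 - 4*-4) = 14
  (4*2 - -9*-2) = -10
  (-9*-9 - -9*2) = 99
Taking half the absolute value of the total: Area = (1/2)(148) = 74.

74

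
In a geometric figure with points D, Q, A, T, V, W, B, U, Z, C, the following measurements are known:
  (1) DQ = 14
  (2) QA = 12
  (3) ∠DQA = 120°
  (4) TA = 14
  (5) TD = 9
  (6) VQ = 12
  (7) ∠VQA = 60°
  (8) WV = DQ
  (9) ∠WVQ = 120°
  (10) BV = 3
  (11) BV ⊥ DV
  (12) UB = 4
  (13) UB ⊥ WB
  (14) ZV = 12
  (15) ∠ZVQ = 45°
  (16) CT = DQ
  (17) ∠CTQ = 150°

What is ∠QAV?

Step 1: By the law of cosines on triangle AQV: AV² = 12² + 12² − 2·12·12·cos(60°) = 144, so AV = 12.
Step 2: By the inverse law of cosines on triangle QAV: cos(∠QAV) = (12² + 12² − 12²) / (2·12·12) = 144/288 = 0.5, so ∠QAV = 60°.

Therefore, the measure of angle ∠QAV = 60°.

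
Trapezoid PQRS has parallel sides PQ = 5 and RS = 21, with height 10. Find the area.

A trapezoid's area equals the midsegment times the height.
The midsegment is (5 + 21) / 2 = 13.
Area = 13 * 10 = 130.

130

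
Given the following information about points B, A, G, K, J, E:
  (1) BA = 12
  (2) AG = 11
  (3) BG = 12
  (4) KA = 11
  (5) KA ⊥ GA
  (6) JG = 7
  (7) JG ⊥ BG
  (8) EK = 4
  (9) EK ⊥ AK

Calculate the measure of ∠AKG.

Step 1: By the law of cosines on triangle KAG: KG² = 11² + 11² − 2·11·11·cos(90°) = 242, so KG = 11·√2.
Step 2: By the inverse law of cosines on triangle AKG: cos(∠AKG) = (11² + (11·√2)² − 11²) / (2·11·11·√2) = 242/342.24 = 0.7071, so ∠AKG = 45°.

Therefore, the measure of angle ∠AKG = 45°.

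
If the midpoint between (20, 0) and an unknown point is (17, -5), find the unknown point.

Using the midpoint formula: M = ((x1 + x2)/2, (y1 + y2)/2)
We know M = (17, -5) and R = (20, 0)
For x: 17 = (20 + x2)/2, so x2 = 2*17 - 20 = 14
For y: -5 = (0 + y2)/2, so y2 = 2*-5 - 0 = -10
S = (14, -10)

(14, -10)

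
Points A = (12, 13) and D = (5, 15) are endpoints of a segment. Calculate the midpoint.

M = ((x₁ + x₂)/2, (y₁ + y₂)/2)
= ((12 + 5)/2, (13 + 15)/2)
= (17/2, 28/2) = (17/2, 14)

(17/2, 14)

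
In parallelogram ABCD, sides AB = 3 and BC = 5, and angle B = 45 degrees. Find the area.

Area = a * b * sin(theta)
Area = 3 * 5 * sin(45 degrees)
Area = 15 * sqrt(2)/2
Area = 15*sqrt(2)/2

15*sqrt(2)/2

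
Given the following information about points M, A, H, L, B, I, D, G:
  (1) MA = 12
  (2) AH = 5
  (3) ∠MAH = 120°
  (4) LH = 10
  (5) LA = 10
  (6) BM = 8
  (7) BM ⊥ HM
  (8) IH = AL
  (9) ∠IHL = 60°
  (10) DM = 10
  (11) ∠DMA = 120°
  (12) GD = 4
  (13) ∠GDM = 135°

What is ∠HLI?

From the given relations: IH = AL = 10.
Step 1: By the law of cosines on triangle LHI: LI² = 10² + 10² − 2·10·10·cos(60°) = 100, so LI = 10.
Step 2: By the inverse law of cosines on triangle HLI: cos(∠HLI) = (10² + 10² − 10²) / (2·10·10) = 100/200 = 0.5, so ∠HLI = 60°.

Therefore, the measure of angle ∠HLI = 60°.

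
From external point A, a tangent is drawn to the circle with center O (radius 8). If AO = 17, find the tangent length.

Let T be the point of tangency. Then OT ⊥ AT (radius ⊥ tangent).
In right triangle OTA: OA² = OT² + AT²
17² = 8² + AT²
AT² = 225, AT = 15

15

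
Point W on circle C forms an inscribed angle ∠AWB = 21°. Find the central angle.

By the inscribed angle theorem, the central angle is twice the inscribed angle.
Central angle = 2 × 21° = 42°

42°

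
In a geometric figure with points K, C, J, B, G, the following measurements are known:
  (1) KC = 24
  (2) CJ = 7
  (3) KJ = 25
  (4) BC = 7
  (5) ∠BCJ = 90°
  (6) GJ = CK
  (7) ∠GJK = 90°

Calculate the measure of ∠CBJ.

Step 1: By the law of cosines on triangle BCJ: BJ² = 7² + 7² − 2·7·7·cos(90°) = 98, so BJ = 7·√2.
Step 2: By the inverse law of cosines on triangle CBJ: cos(∠CBJ) = (7² + (7·√2)² − 7²) / (2·7·7·√2) = 98/138.59 = 0.7071, so ∠CBJ = 45°.

Therefore, the measure of angle ∠CBJ = 45°.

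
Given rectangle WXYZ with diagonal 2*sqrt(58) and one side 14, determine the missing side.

Using the Pythagorean theorem: d^2 = a^2 + b^2
b^2 = d^2 - a^2
b^2 = 232 - 196
b^2 = 36
b = sqrt(36) = 6

6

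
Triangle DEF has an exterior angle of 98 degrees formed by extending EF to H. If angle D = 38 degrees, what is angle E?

By the exterior angle theorem: exterior angle = sum of remote interior angles.
98 = 38 + angle E
angle E = 98 - 38 = 60 degrees

60 degrees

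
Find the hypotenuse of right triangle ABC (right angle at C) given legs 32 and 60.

By the Pythagorean theorem: AB^2 = AC^2 + BC^2
AB^2 = 32^2 + 60^2 = 1024 + 3600 = 4624
AB = sqrt(4624) = 68

68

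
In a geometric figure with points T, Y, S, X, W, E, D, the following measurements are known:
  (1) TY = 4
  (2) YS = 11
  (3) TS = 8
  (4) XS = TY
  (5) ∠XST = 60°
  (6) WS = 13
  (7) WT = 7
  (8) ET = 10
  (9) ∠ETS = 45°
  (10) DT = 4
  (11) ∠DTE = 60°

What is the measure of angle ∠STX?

From the given relations: XS = TY = 4.
Step 1: By the law of cosines on triangle TSX: TX² = 8² + 4² − 2·8·4·cos(60°) = 48, so TX = 4·√3.
Step 2: By the inverse law of cosines on triangle STX: cos(∠STX) = (8² + (4·√3)² − 4²) / (2·8·4·√3) = 96/110.85 = 0.866, so ∠STX = 30°.

Therefore, the measure of angle ∠STX = 30°.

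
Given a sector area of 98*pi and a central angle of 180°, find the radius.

The sector covers 180°/360° = 1/2 of the full circle.
Full circle area = 98*pi / 1/2 = 196*pi.
Since full area = πr², we get r² = 196*pi/π = 196, so r = 14.

14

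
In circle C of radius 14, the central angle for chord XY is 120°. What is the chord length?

Chord = 2(14) sin(60°) = 14*sqrt(3)

14*sqrt(3)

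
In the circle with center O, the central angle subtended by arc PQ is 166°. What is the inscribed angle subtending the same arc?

Inscribed angle = 166° / 2 = 83° (inscribed angle theorem).

83°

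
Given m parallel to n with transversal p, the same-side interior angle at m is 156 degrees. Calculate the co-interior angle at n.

Co-interior angles sum to 180: 180 - 156 = 24 degrees.

24 degrees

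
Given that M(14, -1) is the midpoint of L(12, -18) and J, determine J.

Using the midpoint formula: M = ((x1 + x2)/2, (y1 + y2)/2)
We know M = (14, -1) and L = (12, -18)
For x: 14 = (12 + x2)/2, so x2 = 2*14 - 12 = 16
For y: -1 = (-18 + y2)/2, so y2 = 2*-1 - -18 = 16
J = (16, 16)

(16, 16)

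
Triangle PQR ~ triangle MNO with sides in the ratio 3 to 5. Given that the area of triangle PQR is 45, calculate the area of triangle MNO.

Area ratio = (3/5)^2 = 9/25. Area of MNO = 45 * 25/9 = 125.

125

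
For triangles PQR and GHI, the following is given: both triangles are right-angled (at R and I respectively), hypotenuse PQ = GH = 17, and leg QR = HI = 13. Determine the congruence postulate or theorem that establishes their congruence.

The given information provides:
both triangles are right-angled (at R and I respectively), hypotenuse PQ = GH = 17, and leg QR = HI = 13
This matches the HL congruence theorem.
The hypotenuse and one leg of two right triangles are equal (Hypotenuse-Leg).

HL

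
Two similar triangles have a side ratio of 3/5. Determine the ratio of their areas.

Area scales with the square of linear dimensions. If every length is multiplied by 3/5, then the area is multiplied by (3/5)^2 = 9/25.
The area ratio is 9:25.

9:25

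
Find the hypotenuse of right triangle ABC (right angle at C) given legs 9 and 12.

In a right triangle, the square of the hypotenuse equals the sum of the squares of the two legs.
The legs are 9 and 12, so the hypotenuse = sqrt(81 + 144) = sqrt(225) = 15.

15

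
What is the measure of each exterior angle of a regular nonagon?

Each exterior angle of a regular n-gon is 360 / n.
For n = 9: 360 / 9 = 40 degrees.

40 degrees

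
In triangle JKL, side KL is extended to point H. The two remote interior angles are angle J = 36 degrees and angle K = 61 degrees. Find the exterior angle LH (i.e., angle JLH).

By the exterior angle theorem, an exterior angle of a triangle equals the sum of the two remote interior angles.
Exterior angle = angle J + angle K
Exterior angle = 36 + 61 = 97 degrees

97 degrees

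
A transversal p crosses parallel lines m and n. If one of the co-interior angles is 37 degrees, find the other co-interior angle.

Co-interior angles (same-side interior) formed by parallel lines and a transversal are supplementary (sum to 180 degrees).
The given angle is 37 degrees.
The co-interior angle = 180 - 37 = 143 degrees.

143 degrees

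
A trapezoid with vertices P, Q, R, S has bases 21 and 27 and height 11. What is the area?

Area of a trapezoid = (base1 + base2) * height / 2
Area = (21 + 27) * 11 / 2
Area = 48 * 11 / 2
Area = 528 / 2
Area = 264

264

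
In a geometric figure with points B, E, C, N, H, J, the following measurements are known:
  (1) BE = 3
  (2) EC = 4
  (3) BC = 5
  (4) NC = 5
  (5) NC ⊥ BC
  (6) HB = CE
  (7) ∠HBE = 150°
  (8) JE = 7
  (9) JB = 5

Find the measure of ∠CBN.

Step 1: By the law of cosines on triangle BCN: BN² = 5² + 5² − 2·5·5·cos(90°) = 50, so BN = 5·√2.
Step 2: By the inverse law of cosines on triangle CBN: cos(∠CBN) = (5² + (5·√2)² − 5²) / (2·5·5·√2) = 50/70.71 = 0.7071, so ∠CBN = 45°.

Therefore, the measure of angle ∠CBN = 45°.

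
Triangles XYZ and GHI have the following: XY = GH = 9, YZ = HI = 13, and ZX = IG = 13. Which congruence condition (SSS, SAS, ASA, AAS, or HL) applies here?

Consider the given information: XY = GH = 9, YZ = HI = 13, and ZX = IG = 13
This is not SAS or HL: SAS requires two sides and the included angle between them. HL only applies to right triangles with matching hypotenuse and leg.
The correct criterion is SSS. All three pairs of corresponding sides are equal (Side-Side-Side).

SSS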